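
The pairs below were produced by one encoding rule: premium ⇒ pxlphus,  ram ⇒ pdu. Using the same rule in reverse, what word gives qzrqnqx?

unknown

The output letters match the input read backwards, each shifted +3: premium reversed is muimerp. Two steps: reverse the string, then apply a Caesar shift of +3.
Undoing it on qzrqnqx: shift back: q−3=n, z−3=w, r−3=o, q−3=n, n−3=k, q−3=n, x−3=u → nwonknu; then reverse → unknown.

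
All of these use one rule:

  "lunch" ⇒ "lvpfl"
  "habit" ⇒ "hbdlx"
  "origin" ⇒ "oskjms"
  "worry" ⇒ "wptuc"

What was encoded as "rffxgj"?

reduce

In lunch: l→l is +0, u→v is +1, n→p is +2, c→f is +3 — the shift increases by 1 each position. The shift increases by 1 at each position, starting from +0: 0, 1, 2, ….
Decoding rffxgj: r−0=r, f−1=e, f−2=d, x−3=u, g−4=c, j−5=e.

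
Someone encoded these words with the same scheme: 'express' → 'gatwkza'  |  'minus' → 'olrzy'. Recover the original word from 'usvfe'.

spray

In express: e→g is +2, x→a is +3, p→t is +4, r→w is +5 — the shift increases by 1 each position. The shift increases by 1 at each position, starting from +2: 2, 3, 4, ….
Decoding usvfe: u−2=s, s−3=p, v−4=r, f−5=a, e−6=y.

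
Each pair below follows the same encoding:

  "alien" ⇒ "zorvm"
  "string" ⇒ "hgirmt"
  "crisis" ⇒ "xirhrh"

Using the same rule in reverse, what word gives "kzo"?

pal

Each pair mirrors across the alphabet (a↔z, l↔o, i↔r): positions sum to 25. This is the alphabet-reversal cipher (Atbash): a becomes z, b becomes y, etc.
Undoing it on kzo: k↔p, z↔a, o↔l.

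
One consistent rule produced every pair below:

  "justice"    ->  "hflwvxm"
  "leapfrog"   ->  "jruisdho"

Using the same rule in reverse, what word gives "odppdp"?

mammal

The output letters match the input read backwards, each shifted +3: justice reversed is ecitsuj. The word is reversed, then every letter is shifted forward by 3.
Reversing it on odppdp: shift back: o−3=l, d−3=a, p−3=m, p−3=m, d−3=a, p−3=m → lammam; then reverse → mammal.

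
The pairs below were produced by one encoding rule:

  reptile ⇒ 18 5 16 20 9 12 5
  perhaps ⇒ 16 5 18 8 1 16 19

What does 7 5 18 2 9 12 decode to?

r is letter #18 and maps to 18: an offset of 0. Letters become their 1-indexed alphabet positions: a=1 … z=26.
Reversing it on 7 5 18 2 9 12: 7=g, 5=e, 18=r, 2=b, 9=i, 12=l.

gerbil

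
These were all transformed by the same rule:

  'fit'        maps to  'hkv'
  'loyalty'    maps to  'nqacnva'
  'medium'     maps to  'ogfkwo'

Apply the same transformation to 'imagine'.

Compare letters: f→h is +2, i→k is +2, t→v is +2 — a constant shift. Every letter moves 2 places later in the alphabet, wrapping around z→a.
On imagine: i+2=k, m+2=o, a+2=c, g+2=i, i+2=k, n+2=p, e+2=g.

kocikpg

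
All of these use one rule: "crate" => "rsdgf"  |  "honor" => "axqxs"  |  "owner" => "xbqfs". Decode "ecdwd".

c(2)→r(17) and r(17)→s(18) fit y≡7x+3 (mod 26); the inverse of 7 mod 26 is 15. Each letter's alphabet position (a=0..z=25) is mapped through 7·x+3 mod 26 — an affine cipher.
Undoing it on ecdwd: e(4)→15·(4−3)≡15=p; c(2)→15·(2−3)≡11=l; d(3)→15·(3−3)≡0=a; w(22)→15·(22−3)≡25=z; d(3)→15·(3−3)≡0=a (all mod 26).

plaza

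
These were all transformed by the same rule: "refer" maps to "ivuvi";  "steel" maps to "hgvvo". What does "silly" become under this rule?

hroob

Letters are reflected about the middle of the alphabet (position → 25−position): Atbash.
On silly: s↔h, i↔r, l↔o, l↔o, y↔b.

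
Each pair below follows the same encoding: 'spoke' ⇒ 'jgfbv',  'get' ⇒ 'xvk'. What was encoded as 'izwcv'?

It's a constant shift of +17 (ROT17).
Decoding izwcv: i−17=r, z−17=i, w−17=f, c−17=l, v−17=e.

rifle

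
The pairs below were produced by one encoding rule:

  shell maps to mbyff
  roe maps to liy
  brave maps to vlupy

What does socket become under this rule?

miweyn

Compare letters: s→m is +20, h→b is +20, e→y is +20 — a constant shift. This is a Caesar cipher with shift 20.
On socket: s+20=m, o+20=i, c+20=w, k+20=e, e+20=y, t+20=n.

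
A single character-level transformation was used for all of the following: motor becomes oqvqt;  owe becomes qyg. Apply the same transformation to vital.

xkvcn

Compare letters: m→o is +2, o→q is +2, t→v is +2 — a constant shift. Each letter is shifted forward by 2 in the alphabet (a Caesar shift of +2).
Applying it to vital: v+2=x, i+2=k, t+2=v, a+2=c, l+2=n.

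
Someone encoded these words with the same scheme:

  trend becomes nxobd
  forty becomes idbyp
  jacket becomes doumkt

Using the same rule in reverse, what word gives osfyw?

The output letters match the input read backwards, each shifted +10: trend reversed is dnert. The word is reversed, then every letter is shifted forward by 10.
Undoing it on osfyw: shift back: o−10=e, s−10=i, f−10=v, y−10=o, w−10=m → eivom; then reverse → movie.

movie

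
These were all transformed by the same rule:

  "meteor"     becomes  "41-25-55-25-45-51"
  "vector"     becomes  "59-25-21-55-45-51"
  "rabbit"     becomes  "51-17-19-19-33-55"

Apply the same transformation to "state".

53-55-17-55-25

The formula is n = 2×(alphabet index, a=1) + 15.
For state: s=19→53, t=20→55, a=1→17, t=20→55, e=5→25.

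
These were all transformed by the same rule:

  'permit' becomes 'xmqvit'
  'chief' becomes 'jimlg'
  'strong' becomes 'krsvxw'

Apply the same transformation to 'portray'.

The output letters match the input read backwards, each shifted +4: permit reversed is timrep. The word is reversed, then every letter is shifted forward by 4.
Applying it to portray: reverse → yartrop; then shift: y+4=c, a+4=e, r+4=v, t+4=x, r+4=v, o+4=s, p+4=t.

cevxvst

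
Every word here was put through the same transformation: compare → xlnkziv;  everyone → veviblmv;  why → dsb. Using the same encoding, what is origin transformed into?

lirtrm

Each pair mirrors across the alphabet (c↔x, o↔l, m↔n): positions sum to 25. Letters are reflected about the middle of the alphabet (position → 25−position): Atbash.
On origin: o↔l, r↔i, i↔r, g↔t, i↔r, n↔m.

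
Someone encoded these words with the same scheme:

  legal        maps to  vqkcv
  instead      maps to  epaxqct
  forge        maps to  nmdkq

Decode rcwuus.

Treating letters as 0–25, the rule is x ↦ 23x + 2 (mod 26).
Reversing it on rcwuus: r(17)→17·(17−2)≡21=v; c(2)→17·(2−2)≡0=a; w(22)→17·(22−2)≡2=c; u(20)→17·(20−2)≡20=u; u(20)→17·(20−2)≡20=u; s(18)→17·(18−2)≡12=m (all mod 26).

vacuum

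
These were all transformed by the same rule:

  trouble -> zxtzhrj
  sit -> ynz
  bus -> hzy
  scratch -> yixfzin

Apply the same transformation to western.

cjyzjxt

Two shifts are in play — +5 for a/e/i/o/u, +6 for every other letter.
Applying it to western: w(cons)+6=c, e(vowel)+5=j, s(cons)+6=y, t(cons)+6=z, e(vowel)+5=j, r(cons)+6=x, n(cons)+6=t.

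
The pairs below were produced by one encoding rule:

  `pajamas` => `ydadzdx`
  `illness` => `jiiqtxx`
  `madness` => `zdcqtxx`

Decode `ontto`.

tweet

Treating letters as 0–25, the rule is x ↦ 17x + 3 (mod 26).
Decoding ontto: o(14)→23·(14−3)≡19=t; n(13)→23·(13−3)≡22=w; t(19)→23·(19−3)≡4=e; t(19)→23·(19−3)≡4=e; o(14)→23·(14−3)≡19=t (all mod 26).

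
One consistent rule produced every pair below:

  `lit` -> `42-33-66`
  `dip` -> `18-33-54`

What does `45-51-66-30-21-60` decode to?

l(#12)→42 and i(#9)→33: differences scale by 3, so n = 3·pos + 6. The formula is n = 3×(alphabet index, a=1) + 6.
Reversing it on 45-51-66-30-21-60: 45→(45−6)÷3=13=m, 51→(51−6)÷3=15=o, 66→(66−6)÷3=20=t, 30→(30−6)÷3=8=h, 21→(21−6)÷3=5=e, 60→(60−6)÷3=18=r.

mother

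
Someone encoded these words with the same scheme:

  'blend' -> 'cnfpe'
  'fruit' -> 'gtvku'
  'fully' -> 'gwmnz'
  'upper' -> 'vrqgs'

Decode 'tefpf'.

scene

Shifts by position in blend: pos 0: b→c (+1), pos 1: l→n (+2), pos 2: e→f (+1), pos 3: n→p (+2) — repeating every 2. It's a Vigenère-style cipher with numeric key [1,2]: position i shifts by key[i mod 2].
Decoding tefpf: t−1=s, e−2=c, f−1=e, p−2=n, f−1=e.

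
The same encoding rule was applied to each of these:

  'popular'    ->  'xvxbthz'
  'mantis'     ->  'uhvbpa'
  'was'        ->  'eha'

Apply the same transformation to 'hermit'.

The shift depends on letter class: consonant p→x is +8, but vowel o→v is +7. Vowels shift forward by 7 and consonants shift forward by 8.
On hermit: h(cons)+8=p, e(vowel)+7=l, r(cons)+8=z, m(cons)+8=u, i(vowel)+7=p, t(cons)+8=b.

plzupb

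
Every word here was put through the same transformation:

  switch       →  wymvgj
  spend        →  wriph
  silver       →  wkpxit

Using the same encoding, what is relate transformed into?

vgpcxg

Shifts by position in switch: pos 0: s→w (+4), pos 1: w→y (+2), pos 2: i→m (+4), pos 3: t→v (+2) — repeating every 2. The shifts repeat in a cycle of length 2: positions 0,1,… shift by +4, +2, then the pattern repeats.
For relate: r+4=v, e+2=g, l+4=p, a+2=c, t+4=x, e+2=g.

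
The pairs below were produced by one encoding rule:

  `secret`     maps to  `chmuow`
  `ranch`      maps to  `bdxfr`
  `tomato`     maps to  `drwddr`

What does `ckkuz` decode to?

sharp

Shifts by position in secret: pos 0: s→c (+10), pos 1: e→h (+3), pos 2: c→m (+10), pos 3: r→u (+3) — repeating every 2. The shifts repeat in a cycle of length 2: positions 0,1,… shift by +10, +3, then the pattern repeats.
Reversing it on ckkuz: c−10=s, k−3=h, k−10=a, u−3=r, z−10=p.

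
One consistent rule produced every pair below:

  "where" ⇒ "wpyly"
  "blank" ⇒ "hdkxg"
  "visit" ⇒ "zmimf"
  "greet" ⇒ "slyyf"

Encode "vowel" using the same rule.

zuwyd

w(22)→w(22) and h(7)→p(15) fit y≡23x+10 (mod 26); the inverse of 23 mod 26 is 17. Treating letters as 0–25, the rule is x ↦ 23x + 10 (mod 26).
Applying it to vowel: v(21)→23·21+10≡25=z; o(14)→23·14+10≡20=u; w(22)→23·22+10≡22=w; e(4)→23·4+10≡24=y; l(11)→23·11+10≡3=d (all mod 26).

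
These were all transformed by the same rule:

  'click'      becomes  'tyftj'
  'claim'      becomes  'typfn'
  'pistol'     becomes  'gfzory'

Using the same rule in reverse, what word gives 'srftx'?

voice

c(2)→t(19) and l(11)→y(24) fit y≡15x+15 (mod 26); the inverse of 15 mod 26 is 7. Each letter's alphabet position (a=0..z=25) is mapped through 15·x+15 mod 26 — an affine cipher.
Decoding srftx: s(18)→7·(18−15)≡21=v; r(17)→7·(17−15)≡14=o; f(5)→7·(5−15)≡8=i; t(19)→7·(19−15)≡2=c; x(23)→7·(23−15)≡4=e (all mod 26).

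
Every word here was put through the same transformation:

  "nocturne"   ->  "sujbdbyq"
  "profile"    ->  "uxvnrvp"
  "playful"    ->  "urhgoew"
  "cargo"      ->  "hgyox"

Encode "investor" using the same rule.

In nocturne: n→s is +5, o→u is +6, c→j is +7, t→b is +8 — the shift increases by 1 each position. The shift increases by 1 at each position, starting from +5: 5, 6, 7, ….
For investor: i+5=n, n+6=t, v+7=c, e+8=m, s+9=b, t+10=d, o+11=z, r+12=d.

ntcmbdzd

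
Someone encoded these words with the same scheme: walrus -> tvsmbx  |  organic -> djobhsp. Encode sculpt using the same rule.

The output letters match the input read backwards, each shifted +1: walrus reversed is surlaw. Two steps: reverse the string, then apply a Caesar shift of +1.
Applying it to sculpt: reverse → tplucs; then shift: t+1=u, p+1=q, l+1=m, u+1=v, c+1=d, s+1=t.

uqmvdt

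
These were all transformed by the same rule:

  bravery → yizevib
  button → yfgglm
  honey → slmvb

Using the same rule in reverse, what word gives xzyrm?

Each pair mirrors across the alphabet (b↔y, r↔i, a↔z): positions sum to 25. Letters are reflected about the middle of the alphabet (position → 25−position): Atbash.
Reversing it on xzyrm: x↔c, z↔a, y↔b, r↔i, m↔n.

cabin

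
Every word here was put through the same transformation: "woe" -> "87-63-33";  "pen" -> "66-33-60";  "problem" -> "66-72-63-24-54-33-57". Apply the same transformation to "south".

w(#23)→87 and o(#15)→63: differences scale by 3, so n = 3·pos + 18. Each letter becomes 3×(its alphabet position, a=1..z=26) + 18.
For south: s=19→75, o=15→63, u=21→81, t=20→78, h=8→42.

75-63-81-78-42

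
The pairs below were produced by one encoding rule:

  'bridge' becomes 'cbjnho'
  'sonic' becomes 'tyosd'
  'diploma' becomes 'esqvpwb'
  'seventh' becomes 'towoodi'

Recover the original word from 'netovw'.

museum

Shifts by position in bridge: pos 0: b→c (+1), pos 1: r→b (+10), pos 2: i→j (+1), pos 3: d→n (+10) — repeating every 2. A repeating key of period 2 is used — shifts +1, +10 over and over.
Undoing it on netovw: n−1=m, e−10=u, t−1=s, o−10=e, v−1=u, w−10=m.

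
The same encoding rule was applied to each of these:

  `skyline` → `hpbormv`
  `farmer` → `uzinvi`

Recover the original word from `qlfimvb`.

journey

Each letter is replaced by its mirror in the alphabet: a↔z, b↔y, c↔x, and so on (the Atbash cipher).
Reversing it on qlfimvb: q↔j, l↔o, f↔u, i↔r, m↔n, v↔e, b↔y.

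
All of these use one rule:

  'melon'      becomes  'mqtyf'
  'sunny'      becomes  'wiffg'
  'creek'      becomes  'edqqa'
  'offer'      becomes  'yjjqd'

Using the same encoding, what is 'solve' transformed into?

wytbq

m(12)→m(12) and e(4)→q(16) fit y≡19x+18 (mod 26); the inverse of 19 mod 26 is 11. Each letter's alphabet position (a=0..z=25) is mapped through 19·x+18 mod 26 — an affine cipher.
On solve: s(18)→19·18+18≡22=w; o(14)→19·14+18≡24=y; l(11)→19·11+18≡19=t; v(21)→19·21+18≡1=b; e(4)→19·4+18≡16=q (all mod 26).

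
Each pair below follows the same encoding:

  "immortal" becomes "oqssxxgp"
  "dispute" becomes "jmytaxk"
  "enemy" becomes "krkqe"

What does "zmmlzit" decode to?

A repeating key of period 2 is used — shifts +6, +4 over and over.
Undoing it on zmmlzit: z−6=t, m−4=i, m−6=g, l−4=h, z−6=t, i−4=e, t−6=n.

tighten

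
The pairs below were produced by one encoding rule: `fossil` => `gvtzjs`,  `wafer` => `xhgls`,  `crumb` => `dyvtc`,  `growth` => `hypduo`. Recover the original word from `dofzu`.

Shifts by position in fossil: pos 0: f→g (+1), pos 1: o→v (+7), pos 2: s→t (+1), pos 3: s→z (+7) — repeating every 2. A repeating key of period 2 is used — shifts +1, +7 over and over.
Undoing it on dofzu: d−1=c, o−7=h, f−1=e, z−7=s, u−1=t.

chest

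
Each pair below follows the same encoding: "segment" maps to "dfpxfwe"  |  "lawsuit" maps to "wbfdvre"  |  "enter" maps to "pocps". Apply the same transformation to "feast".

qfjdu

Shifts by position in segment: pos 0: s→d (+11), pos 1: e→f (+1), pos 2: g→p (+9), pos 3: m→x (+11), pos 4: e→f (+1), pos 5: n→w (+9) — repeating every 3. It's a Vigenère-style cipher with numeric key [11,1,9]: position i shifts by key[i mod 3].
For feast: f+11=q, e+1=f, a+9=j, s+11=d, t+1=u.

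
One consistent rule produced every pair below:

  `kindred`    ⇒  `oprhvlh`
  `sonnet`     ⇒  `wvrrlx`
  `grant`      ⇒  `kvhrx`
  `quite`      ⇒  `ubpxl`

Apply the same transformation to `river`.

The shift depends on letter class: consonant k→o is +4, but vowel i→p is +7. Two shifts are in play — +7 for a/e/i/o/u, +4 for every other letter.
Applying it to river: r(cons)+4=v, i(vowel)+7=p, v(cons)+4=z, e(vowel)+7=l, r(cons)+4=v.

vpzlv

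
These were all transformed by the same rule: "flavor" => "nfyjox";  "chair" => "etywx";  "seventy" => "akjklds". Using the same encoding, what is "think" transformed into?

dtwlc

f(5)→n(13) and l(11)→f(5) fit y≡3x+24 (mod 26); the inverse of 3 mod 26 is 9. Each letter's alphabet position (a=0..z=25) is mapped through 3·x+24 mod 26 — an affine cipher.
For think: t(19)→3·19+24≡3=d; h(7)→3·7+24≡19=t; i(8)→3·8+24≡22=w; n(13)→3·13+24≡11=l; k(10)→3·10+24≡2=c (all mod 26).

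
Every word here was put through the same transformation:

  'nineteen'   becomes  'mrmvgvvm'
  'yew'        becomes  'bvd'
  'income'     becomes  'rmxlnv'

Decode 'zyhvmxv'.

Letters are reflected about the middle of the alphabet (position → 25−position): Atbash.
Decoding zyhvmxv: z↔a, y↔b, h↔s, v↔e, m↔n, x↔c, v↔e.

absence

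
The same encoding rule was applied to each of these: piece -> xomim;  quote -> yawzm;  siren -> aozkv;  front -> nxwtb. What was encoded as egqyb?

waist

A repeating key of period 2 is used — shifts +8, +6 over and over.
Undoing it on egqyb: e−8=w, g−6=a, q−8=i, y−6=s, b−8=t.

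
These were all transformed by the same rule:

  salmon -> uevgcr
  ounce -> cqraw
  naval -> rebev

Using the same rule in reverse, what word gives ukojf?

skirt

This is an affine cipher: with a=0,…,z=25, each position x becomes (11x+4) mod 26.
Undoing it on ukojf: u(20)→19·(20−4)≡18=s; k(10)→19·(10−4)≡10=k; o(14)→19·(14−4)≡8=i; j(9)→19·(9−4)≡17=r; f(5)→19·(5−4)≡19=t (all mod 26).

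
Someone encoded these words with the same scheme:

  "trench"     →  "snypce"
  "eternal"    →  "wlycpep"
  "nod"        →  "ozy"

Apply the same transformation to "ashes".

dpsdl

The word is reversed, then every letter is shifted forward by 11.
For ashes: reverse → sehsa; then shift: s+11=d, e+11=p, h+11=s, s+11=d, a+11=l.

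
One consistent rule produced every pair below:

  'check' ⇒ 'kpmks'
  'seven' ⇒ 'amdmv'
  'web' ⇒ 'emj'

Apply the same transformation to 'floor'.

ntwwz

It's a constant shift of +8 (ROT8).
Applying it to floor: f+8=n, l+8=t, o+8=w, o+8=w, r+8=z.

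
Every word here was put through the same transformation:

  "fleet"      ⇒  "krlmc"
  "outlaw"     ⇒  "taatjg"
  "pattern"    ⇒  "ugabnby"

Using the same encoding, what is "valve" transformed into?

In fleet: f→k is +5, l→r is +6, e→l is +7, e→m is +8 — the shift increases by 1 each position. Each letter shifts forward by (position + 5), i.e. 5, 6, 7, … — the shift grows by one for each successive letter.
Applying it to valve: v+5=a, a+6=g, l+7=s, v+8=d, e+9=n.

agsdn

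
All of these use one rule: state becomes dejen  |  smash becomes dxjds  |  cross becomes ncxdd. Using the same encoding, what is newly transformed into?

ynhwj

The shift depends on letter class: consonant s→d is +11, but vowel a→j is +9. Vowels shift forward by 9 and consonants shift forward by 11.
For newly: n(cons)+11=y, e(vowel)+9=n, w(cons)+11=h, l(cons)+11=w, y(cons)+11=j.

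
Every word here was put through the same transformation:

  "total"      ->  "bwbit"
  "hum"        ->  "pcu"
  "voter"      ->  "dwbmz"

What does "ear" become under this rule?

Compare letters: t→b is +8, o→w is +8, t→b is +8 — a constant shift. It's a constant shift of +8 (ROT8).
Applying it to ear: e+8=m, a+8=i, r+8=z.

miz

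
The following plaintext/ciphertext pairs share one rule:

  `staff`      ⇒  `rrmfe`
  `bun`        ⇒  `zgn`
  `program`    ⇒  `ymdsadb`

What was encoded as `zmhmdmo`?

The output letters match the input read backwards, each shifted +12: staff reversed is ffats. Read the word backwards and shift each letter +12.
Undoing it on zmhmdmo: shift back: z−12=n, m−12=a, h−12=v, m−12=a, d−12=r, m−12=a, o−12=c → navarac; then reverse → caravan.

caravan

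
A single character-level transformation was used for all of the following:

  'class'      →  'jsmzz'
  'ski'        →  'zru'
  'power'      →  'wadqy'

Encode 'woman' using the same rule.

datmu

Two shifts are in play — +12 for a/e/i/o/u, +7 for every other letter.
On woman: w(cons)+7=d, o(vowel)+12=a, m(cons)+7=t, a(vowel)+12=m, n(cons)+7=u.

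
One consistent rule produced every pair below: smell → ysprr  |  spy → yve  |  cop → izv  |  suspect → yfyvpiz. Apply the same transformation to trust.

zxfyz

The shift depends on letter class: consonant s→y is +6, but vowel e→p is +11. Two shifts are in play — +11 for a/e/i/o/u, +6 for every other letter.
On trust: t(cons)+6=z, r(cons)+6=x, u(vowel)+11=f, s(cons)+6=y, t(cons)+6=z.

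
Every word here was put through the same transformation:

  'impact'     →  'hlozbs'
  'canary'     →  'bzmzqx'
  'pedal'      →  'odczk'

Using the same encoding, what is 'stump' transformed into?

rstlo

Compare letters: i→h is +25, m→l is +25, p→o is +25 — a constant shift. It's a constant shift of +25 (ROT25).
On stump: s+25=r, t+25=s, u+25=t, m+25=l, p+25=o.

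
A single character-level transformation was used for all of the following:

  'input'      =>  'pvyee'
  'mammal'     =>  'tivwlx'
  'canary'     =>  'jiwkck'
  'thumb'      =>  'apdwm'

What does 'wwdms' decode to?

pouch

Letter i (0-indexed) is shifted by i+7, so successive shifts are 7, 8, 9, ….
Undoing it on wwdms: w−7=p, w−8=o, d−9=u, m−10=c, s−11=h.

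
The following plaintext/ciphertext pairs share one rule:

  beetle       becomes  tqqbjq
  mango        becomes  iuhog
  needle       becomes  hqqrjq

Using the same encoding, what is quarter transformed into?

eaudbqd

b(1)→t(19) and e(4)→q(16) fit y≡25x+20 (mod 26); the inverse of 25 mod 26 is 25. This is an affine cipher: with a=0,…,z=25, each position x becomes (25x+20) mod 26.
Applying it to quarter: q(16)→25·16+20≡4=e; u(20)→25·20+20≡0=a; a(0)→25·0+20≡20=u; r(17)→25·17+20≡3=d; t(19)→25·19+20≡1=b; e(4)→25·4+20≡16=q; r(17)→25·17+20≡3=d (all mod 26).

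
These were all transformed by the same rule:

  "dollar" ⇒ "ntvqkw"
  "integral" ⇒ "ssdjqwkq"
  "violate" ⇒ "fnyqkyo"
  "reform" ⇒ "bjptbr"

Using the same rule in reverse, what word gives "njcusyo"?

despite

Shifts by position in dollar: pos 0: d→n (+10), pos 1: o→t (+5), pos 2: l→v (+10), pos 3: l→q (+5) — repeating every 2. It's a Vigenère-style cipher with numeric key [10,5]: position i shifts by key[i mod 2].
Undoing it on njcusyo: n−10=d, j−5=e, c−10=s, u−5=p, s−10=i, y−5=t, o−10=e.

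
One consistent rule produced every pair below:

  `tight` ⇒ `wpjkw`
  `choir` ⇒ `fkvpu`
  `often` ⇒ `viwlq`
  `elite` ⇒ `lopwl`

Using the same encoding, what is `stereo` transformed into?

vwlulv

The shift depends on letter class: consonant t→w is +3, but vowel i→p is +7. The rule splits by letter class: vowels +7, consonants +3.
Applying it to stereo: s(cons)+3=v, t(cons)+3=w, e(vowel)+7=l, r(cons)+3=u, e(vowel)+7=l, o(vowel)+7=v.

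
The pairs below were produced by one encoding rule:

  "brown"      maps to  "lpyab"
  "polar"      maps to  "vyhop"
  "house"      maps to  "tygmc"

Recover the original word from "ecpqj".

merit

b(1)→l(11) and r(17)→p(15) fit y≡23x+14 (mod 26); the inverse of 23 mod 26 is 17. This is an affine cipher: with a=0,…,z=25, each position x becomes (23x+14) mod 26.
Decoding ecpqj: e(4)→17·(4−14)≡12=m; c(2)→17·(2−14)≡4=e; p(15)→17·(15−14)≡17=r; q(16)→17·(16−14)≡8=i; j(9)→17·(9−14)≡19=t (all mod 26).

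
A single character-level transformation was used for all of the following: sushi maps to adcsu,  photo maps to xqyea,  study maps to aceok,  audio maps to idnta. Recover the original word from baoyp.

In sushi: s→a is +8, u→d is +9, s→c is +10, h→s is +11 — the shift increases by 1 each position. Each letter shifts forward by (position + 8), i.e. 8, 9, 10, … — the shift grows by one for each successive letter.
Decoding baoyp: b−8=t, a−9=r, o−10=e, y−11=n, p−12=d.

trend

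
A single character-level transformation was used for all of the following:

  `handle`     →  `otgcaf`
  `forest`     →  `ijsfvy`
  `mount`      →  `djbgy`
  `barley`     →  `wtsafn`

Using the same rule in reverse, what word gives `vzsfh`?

screw

h(7)→o(14) and a(0)→t(19) fit y≡3x+19 (mod 26); the inverse of 3 mod 26 is 9. This is an affine cipher: with a=0,…,z=25, each position x becomes (3x+19) mod 26.
Undoing it on vzsfh: v(21)→9·(21−19)≡18=s; z(25)→9·(25−19)≡2=c; s(18)→9·(18−19)≡17=r; f(5)→9·(5−19)≡4=e; h(7)→9·(7−19)≡22=w (all mod 26).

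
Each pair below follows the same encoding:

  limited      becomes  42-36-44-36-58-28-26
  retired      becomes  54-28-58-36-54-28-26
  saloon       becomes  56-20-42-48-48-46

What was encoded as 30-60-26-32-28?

fudge

l(#12)→42 and i(#9)→36: differences scale by 2, so n = 2·pos + 18. The formula is n = 2×(alphabet index, a=1) + 18.
Undoing it on 30-60-26-32-28: 30→(30−18)÷2=6=f, 60→(60−18)÷2=21=u, 26→(26−18)÷2=4=d, 32→(32−18)÷2=7=g, 28→(28−18)÷2=5=e.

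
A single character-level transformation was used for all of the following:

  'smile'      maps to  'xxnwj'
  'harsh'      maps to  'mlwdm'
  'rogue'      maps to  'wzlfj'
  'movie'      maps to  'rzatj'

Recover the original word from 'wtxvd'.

risky

Shifts by position in smile: pos 0: s→x (+5), pos 1: m→x (+11), pos 2: i→n (+5), pos 3: l→w (+11) — repeating every 2. It's a Vigenère-style cipher with numeric key [5,11]: position i shifts by key[i mod 2].
Decoding wtxvd: w−5=r, t−11=i, x−5=s, v−11=k, d−5=y.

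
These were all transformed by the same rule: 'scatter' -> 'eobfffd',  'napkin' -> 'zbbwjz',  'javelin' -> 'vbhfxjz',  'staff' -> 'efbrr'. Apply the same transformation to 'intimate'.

jzfjybff

The shift depends on letter class: consonant s→e is +12, but vowel a→b is +1. The rule splits by letter class: vowels +1, consonants +12.
For intimate: i(vowel)+1=j, n(cons)+12=z, t(cons)+12=f, i(vowel)+1=j, m(cons)+12=y, a(vowel)+1=b, t(cons)+12=f, e(vowel)+1=f.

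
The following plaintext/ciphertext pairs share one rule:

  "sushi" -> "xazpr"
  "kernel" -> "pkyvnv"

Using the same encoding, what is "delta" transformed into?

iksbj

In sushi: s→x is +5, u→a is +6, s→z is +7, h→p is +8 — the shift increases by 1 each position. The shift increases by 1 at each position, starting from +5: 5, 6, 7, ….
On delta: d+5=i, e+6=k, l+7=s, t+8=b, a+9=j.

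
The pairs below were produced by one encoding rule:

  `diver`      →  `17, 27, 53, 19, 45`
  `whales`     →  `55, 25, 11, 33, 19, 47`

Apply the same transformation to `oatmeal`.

d(#4)→17 and i(#9)→27: differences scale by 2, so n = 2·pos + 9. The formula is n = 2×(alphabet index, a=1) + 9.
Applying it to oatmeal: o=15→39, a=1→11, t=20→49, m=13→35, e=5→19, a=1→11, l=12→33.

39, 11, 49, 35, 19, 11, 33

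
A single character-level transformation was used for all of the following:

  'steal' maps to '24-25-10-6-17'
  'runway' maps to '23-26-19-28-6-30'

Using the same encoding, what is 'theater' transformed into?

25-13-10-6-25-10-23

s is letter #19 and maps to 24: an offset of 5. Letters become their 1-based position plus 5 (so a→6, b→7, …).
Applying it to theater: t=20→25, h=8→13, e=5→10, a=1→6, t=20→25, e=5→10, r=18→23.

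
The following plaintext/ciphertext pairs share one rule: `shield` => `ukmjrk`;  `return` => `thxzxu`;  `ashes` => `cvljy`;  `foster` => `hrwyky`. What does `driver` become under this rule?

fumaky

Letter i (0-indexed) is shifted by i+2, so successive shifts are 2, 3, 4, ….
On driver: d+2=f, r+3=u, i+4=m, v+5=a, e+6=k, r+7=y.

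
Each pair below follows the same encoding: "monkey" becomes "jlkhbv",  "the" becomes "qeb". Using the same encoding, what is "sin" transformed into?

pfk

Each letter is shifted forward by 23 in the alphabet (a Caesar shift of +23).
On sin: s+23=p, i+23=f, n+23=k.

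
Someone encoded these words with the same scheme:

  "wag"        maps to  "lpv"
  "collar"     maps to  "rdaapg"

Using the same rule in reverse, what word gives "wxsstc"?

hidden

This is a Caesar cipher with shift 15.
Decoding wxsstc: w−15=h, x−15=i, s−15=d, s−15=d, t−15=e, c−15=n.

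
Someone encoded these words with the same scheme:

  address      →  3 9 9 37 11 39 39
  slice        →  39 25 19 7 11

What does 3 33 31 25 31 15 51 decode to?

a(#1)→3 and d(#4)→9: differences scale by 2, so n = 2·pos + 1. The formula is n = 2×(alphabet index, a=1) + 1.
Undoing it on 3 33 31 25 31 15 51: 3→(3−1)÷2=1=a, 33→(33−1)÷2=16=p, 31→(31−1)÷2=15=o, 25→(25−1)÷2=12=l, 31→(31−1)÷2=15=o, 15→(15−1)÷2=7=g, 51→(51−1)÷2=25=y.

apology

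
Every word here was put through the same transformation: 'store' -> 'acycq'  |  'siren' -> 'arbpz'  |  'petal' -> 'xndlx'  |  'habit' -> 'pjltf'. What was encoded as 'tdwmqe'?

lumber

In store: s→a is +8, t→c is +9, o→y is +10, r→c is +11 — the shift increases by 1 each position. The shift increases by 1 at each position, starting from +8: 8, 9, 10, ….
Reversing it on tdwmqe: t−8=l, d−9=u, w−10=m, m−11=b, q−12=e, e−13=r.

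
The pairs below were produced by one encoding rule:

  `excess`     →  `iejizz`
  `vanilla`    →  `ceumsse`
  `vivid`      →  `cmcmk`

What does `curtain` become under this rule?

The rule splits by letter class: vowels +4, consonants +7.
Applying it to curtain: c(cons)+7=j, u(vowel)+4=y, r(cons)+7=y, t(cons)+7=a, a(vowel)+4=e, i(vowel)+4=m, n(cons)+7=u.

jyyaemu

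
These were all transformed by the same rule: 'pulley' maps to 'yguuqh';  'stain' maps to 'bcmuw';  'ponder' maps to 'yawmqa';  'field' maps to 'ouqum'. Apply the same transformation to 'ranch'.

amwlq

The shift depends on letter class: consonant p→y is +9, but vowel u→g is +12. Vowels shift forward by 12 and consonants shift forward by 9.
On ranch: r(cons)+9=a, a(vowel)+12=m, n(cons)+9=w, c(cons)+9=l, h(cons)+9=q.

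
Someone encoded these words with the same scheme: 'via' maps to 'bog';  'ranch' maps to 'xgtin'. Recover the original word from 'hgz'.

Compare letters: v→b is +6, i→o is +6, a→g is +6 — a constant shift. It's a constant shift of +6 (ROT6).
Undoing it on hgz: h−6=b, g−6=a, z−6=t.

bat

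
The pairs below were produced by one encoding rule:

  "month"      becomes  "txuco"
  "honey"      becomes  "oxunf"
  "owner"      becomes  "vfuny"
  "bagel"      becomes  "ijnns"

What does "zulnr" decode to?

sleek

The shifts repeat in a cycle of length 2: positions 0,1,… shift by +7, +9, then the pattern repeats.
Undoing it on zulnr: z−7=s, u−9=l, l−7=e, n−9=e, r−7=k.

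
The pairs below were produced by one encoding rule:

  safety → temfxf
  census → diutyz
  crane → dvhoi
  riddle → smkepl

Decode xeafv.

water

It's a Vigenère-style cipher with numeric key [1,4,7]: position i shifts by key[i mod 3].
Decoding xeafv: x−1=w, e−4=a, a−7=t, f−1=e, v−4=r.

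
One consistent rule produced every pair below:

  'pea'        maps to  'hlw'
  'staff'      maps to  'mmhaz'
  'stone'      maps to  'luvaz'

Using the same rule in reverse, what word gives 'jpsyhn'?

garlic

The output letters match the input read backwards, each shifted +7: pea reversed is aep. The word is reversed, then every letter is shifted forward by 7.
Decoding jpsyhn: shift back: j−7=c, p−7=i, s−7=l, y−7=r, h−7=a, n−7=g → cilrag; then reverse → garlic.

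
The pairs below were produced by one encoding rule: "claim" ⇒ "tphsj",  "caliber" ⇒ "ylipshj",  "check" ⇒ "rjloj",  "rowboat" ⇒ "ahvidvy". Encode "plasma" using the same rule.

The output letters match the input read backwards, each shifted +7: claim reversed is mialc. The word is reversed, then every letter is shifted forward by 7.
For plasma: reverse → amsalp; then shift: a+7=h, m+7=t, s+7=z, a+7=h, l+7=s, p+7=w.

htzhsw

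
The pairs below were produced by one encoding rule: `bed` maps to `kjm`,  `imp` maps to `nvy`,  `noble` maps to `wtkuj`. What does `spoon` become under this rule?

byttw

The shift depends on letter class: consonant b→k is +9, but vowel e→j is +5. Two shifts are in play — +5 for a/e/i/o/u, +9 for every other letter.
For spoon: s(cons)+9=b, p(cons)+9=y, o(vowel)+5=t, o(vowel)+5=t, n(cons)+9=w.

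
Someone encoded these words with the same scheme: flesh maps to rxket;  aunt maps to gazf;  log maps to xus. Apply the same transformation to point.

buozf

The shift depends on letter class: consonant f→r is +12, but vowel e→k is +6. The rule splits by letter class: vowels +6, consonants +12.
Applying it to point: p(cons)+12=b, o(vowel)+6=u, i(vowel)+6=o, n(cons)+12=z, t(cons)+12=f.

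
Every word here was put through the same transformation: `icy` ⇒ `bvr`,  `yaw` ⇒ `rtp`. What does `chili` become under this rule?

vabeb

Compare letters: i→b is +19, c→v is +19, y→r is +19 — a constant shift. This is a Caesar cipher with shift 19.
Applying it to chili: c+19=v, h+19=a, i+19=b, l+19=e, i+19=b.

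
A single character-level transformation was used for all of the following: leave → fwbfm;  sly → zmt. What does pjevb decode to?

audio

The output letters match the input read backwards, each shifted +1: leave reversed is evael. Read the word backwards and shift each letter +1.
Decoding pjevb: shift back: p−1=o, j−1=i, e−1=d, v−1=u, b−1=a → oidua; then reverse → audio.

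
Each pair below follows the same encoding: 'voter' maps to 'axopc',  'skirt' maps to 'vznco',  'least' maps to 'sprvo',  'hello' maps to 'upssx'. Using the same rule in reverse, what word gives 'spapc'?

lever

v(21)→a(0) and o(14)→x(23) fit y≡19x+17 (mod 26); the inverse of 19 mod 26 is 11. This is an affine cipher: with a=0,…,z=25, each position x becomes (19x+17) mod 26.
Reversing it on spapc: s(18)→11·(18−17)≡11=l; p(15)→11·(15−17)≡4=e; a(0)→11·(0−17)≡21=v; p(15)→11·(15−17)≡4=e; c(2)→11·(2−17)≡17=r (all mod 26).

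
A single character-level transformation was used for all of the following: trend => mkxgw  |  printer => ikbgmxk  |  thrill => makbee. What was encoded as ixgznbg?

Compare letters: t→m is +19, r→k is +19, e→x is +19 — a constant shift. This is a Caesar cipher with shift 19.
Decoding ixgznbg: i−19=p, x−19=e, g−19=n, z−19=g, n−19=u, b−19=i, g−19=n.

penguin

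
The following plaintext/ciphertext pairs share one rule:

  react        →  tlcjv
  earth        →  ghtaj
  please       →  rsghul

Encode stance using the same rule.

It's a Vigenère-style cipher with numeric key [2,7]: position i shifts by key[i mod 2].
For stance: s+2=u, t+7=a, a+2=c, n+7=u, c+2=e, e+7=l.

uacuel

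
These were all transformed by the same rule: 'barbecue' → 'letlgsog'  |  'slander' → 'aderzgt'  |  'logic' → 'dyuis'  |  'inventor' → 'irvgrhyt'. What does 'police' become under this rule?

fydisg

b(1)→l(11) and a(0)→e(4) fit y≡7x+4 (mod 26); the inverse of 7 mod 26 is 15. Each letter's alphabet position (a=0..z=25) is mapped through 7·x+4 mod 26 — an affine cipher.
For police: p(15)→7·15+4≡5=f; o(14)→7·14+4≡24=y; l(11)→7·11+4≡3=d; i(8)→7·8+4≡8=i; c(2)→7·2+4≡18=s; e(4)→7·4+4≡6=g (all mod 26).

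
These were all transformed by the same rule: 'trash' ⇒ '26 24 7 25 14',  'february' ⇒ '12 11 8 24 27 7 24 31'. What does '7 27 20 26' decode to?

t is letter #20 and maps to 26: an offset of 6. Each letter is replaced by its alphabet position (a=1..z=26) + 6.
Undoing it on 7 27 20 26: 7→(7−6)÷1=1=a, 27→(27−6)÷1=21=u, 20→(20−6)÷1=14=n, 26→(26−6)÷1=20=t.

aunt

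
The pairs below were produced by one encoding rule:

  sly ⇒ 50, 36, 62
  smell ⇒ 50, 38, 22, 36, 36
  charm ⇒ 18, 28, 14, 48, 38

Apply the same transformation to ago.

s(#19)→50 and l(#12)→36: differences scale by 2, so n = 2·pos + 12. With a=1..z=26, the number is 2·pos + 12.
On ago: a=1→14, g=7→26, o=15→42.

14, 26, 42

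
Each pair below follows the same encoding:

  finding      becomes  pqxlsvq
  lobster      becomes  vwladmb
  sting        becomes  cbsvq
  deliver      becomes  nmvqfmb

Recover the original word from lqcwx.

bison

It's a Vigenère-style cipher with numeric key [10,8]: position i shifts by key[i mod 2].
Decoding lqcwx: l−10=b, q−8=i, c−10=s, w−8=o, x−10=n.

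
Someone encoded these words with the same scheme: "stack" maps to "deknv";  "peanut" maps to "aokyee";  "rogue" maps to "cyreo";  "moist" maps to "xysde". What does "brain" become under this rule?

The shift depends on letter class: consonant s→d is +11, but vowel a→k is +10. The rule splits by letter class: vowels +10, consonants +11.
For brain: b(cons)+11=m, r(cons)+11=c, a(vowel)+10=k, i(vowel)+10=s, n(cons)+11=y.

mcksy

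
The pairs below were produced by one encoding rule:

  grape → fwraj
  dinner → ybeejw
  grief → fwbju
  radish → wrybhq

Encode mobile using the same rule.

g(6)→f(5) and r(17)→w(22) fit y≡11x+17 (mod 26); the inverse of 11 mod 26 is 19. This is an affine cipher: with a=0,…,z=25, each position x becomes (11x+17) mod 26.
For mobile: m(12)→11·12+17≡19=t; o(14)→11·14+17≡15=p; b(1)→11·1+17≡2=c; i(8)→11·8+17≡1=b; l(11)→11·11+17≡8=i; e(4)→11·4+17≡9=j (all mod 26).

tpcbij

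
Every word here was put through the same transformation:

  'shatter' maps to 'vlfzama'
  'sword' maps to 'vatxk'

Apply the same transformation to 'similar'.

In shatter: s→v is +3, h→l is +4, a→f is +5, t→z is +6 — the shift increases by 1 each position. Each letter shifts forward by (position + 3), i.e. 3, 4, 5, … — the shift grows by one for each successive letter.
Applying it to similar: s+3=v, i+4=m, m+5=r, i+6=o, l+7=s, a+8=i, r+9=a.

vmrosia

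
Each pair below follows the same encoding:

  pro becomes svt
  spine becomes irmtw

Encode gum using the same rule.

qyk

The output letters match the input read backwards, each shifted +4: pro reversed is orp. Two steps: reverse the string, then apply a Caesar shift of +4.
Applying it to gum: reverse → mug; then shift: m+4=q, u+4=y, g+4=k.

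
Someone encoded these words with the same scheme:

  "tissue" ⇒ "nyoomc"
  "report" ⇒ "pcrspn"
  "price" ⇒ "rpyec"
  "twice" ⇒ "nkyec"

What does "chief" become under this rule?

t(19)→n(13) and i(8)→y(24) fit y≡25x+6 (mod 26); the inverse of 25 mod 26 is 25. This is an affine cipher: with a=0,…,z=25, each position x becomes (25x+6) mod 26.
On chief: c(2)→25·2+6≡4=e; h(7)→25·7+6≡25=z; i(8)→25·8+6≡24=y; e(4)→25·4+6≡2=c; f(5)→25·5+6≡1=b (all mod 26).

ezycb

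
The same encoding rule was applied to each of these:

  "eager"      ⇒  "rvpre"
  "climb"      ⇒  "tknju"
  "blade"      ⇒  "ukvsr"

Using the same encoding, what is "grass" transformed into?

e(4)→r(17) and a(0)→v(21) fit y≡25x+21 (mod 26); the inverse of 25 mod 26 is 25. Treating letters as 0–25, the rule is x ↦ 25x + 21 (mod 26).
On grass: g(6)→25·6+21≡15=p; r(17)→25·17+21≡4=e; a(0)→25·0+21≡21=v; s(18)→25·18+21≡3=d; s(18)→25·18+21≡3=d (all mod 26).

pevdd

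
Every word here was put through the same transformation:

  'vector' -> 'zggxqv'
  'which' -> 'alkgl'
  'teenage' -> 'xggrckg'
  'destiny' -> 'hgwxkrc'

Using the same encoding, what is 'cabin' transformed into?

The shift depends on letter class: consonant v→z is +4, but vowel e→g is +2. Two shifts are in play — +2 for a/e/i/o/u, +4 for every other letter.
On cabin: c(cons)+4=g, a(vowel)+2=c, b(cons)+4=f, i(vowel)+2=k, n(cons)+4=r.

gcfkr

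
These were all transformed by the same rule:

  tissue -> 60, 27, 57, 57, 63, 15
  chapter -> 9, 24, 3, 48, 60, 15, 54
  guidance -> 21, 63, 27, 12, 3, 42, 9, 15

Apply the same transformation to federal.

18, 15, 12, 15, 54, 3, 36

t(#20)→60 and i(#9)→27: differences scale by 3, so n = 3·pos + 0. The formula is n = 3×(alphabet index, a=1).
For federal: f=6→18, e=5→15, d=4→12, e=5→15, r=18→54, a=1→3, l=12→36.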